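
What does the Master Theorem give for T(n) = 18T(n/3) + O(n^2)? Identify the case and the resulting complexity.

Master Theorem for T(n) = 18T(n/3) + O(n^2):

a = 18, b = 3, c = 2
log_b(a) = log_3(18) = 2.6309

Case 1: c = 2 < log_3(18) = 2.6309
T(n) = O(n^(log_3 18))

For T(n) = 18T(n/3) + O(n^2): log_3(18) = 2.6309. This is Case 1 of the Master Theorem (c < log_b(a), work dominated by leaves), giving O(n^(log_3 18)).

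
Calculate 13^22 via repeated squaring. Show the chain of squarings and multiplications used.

Computing 13^22 by squaring (build up from 13^1; each line after the first costs one multiplication):

13^1 = 13
13^2 = (13^1)^2 = 13^2 = 169
13^4 = (13^2)^2 = 169^2 = 28561
13^5 = 13 * 13^4 = 13 * 28561 = 371293
13^10 = (13^5)^2 = 371293^2 = 137858491849
13^11 = 13 * 13^10 = 13 * 137858491849 = 1792160394037
13^22 = (13^11)^2 = 1792160394037^2 = 3211838877954855105157369

Result: 3211838877954855105157369
Multiplications needed: 6 (6 lines after 13^1)

13^22 = 3211838877954855105157369. Using exponentiation by squaring, this requires 6 multiplications. The key idea: if the exponent is even, square the half-power; if odd, multiply by the base once.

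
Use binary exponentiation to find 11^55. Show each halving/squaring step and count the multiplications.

Computing 11^55 by squaring (build up from 11^1; each line after the first costs one multiplication):

11^1 = 11
11^2 = (11^1)^2 = 11^2 = 121
11^3 = 11 * 11^2 = 11 * 121 = 1331
11^6 = (11^3)^2 = 1331^2 = 1771561
11^12 = (11^6)^2 = 1771561^2 = 3138428376721
11^13 = 11 * 11^12 = 11 * 3138428376721 = 34522712143931
11^26 = (11^13)^2 = 34522712143931^2 = 1191817653772720942460132761
11^27 = 11 * 11^26 = 11 * 1191817653772720942460132761 = 13109994191499930367061460371
11^54 = (11^27)^2 = 13109994191499930367061460371^2 = 171871947701161912897410416779483616222663749691203457641
11^55 = 11 * 11^54 = 11 * 171871947701161912897410416779483616222663749691203457641 = 1890591424712781041871514584574319778449301246603238034051

Result: 1890591424712781041871514584574319778449301246603238034051
Multiplications needed: 9 (9 lines after 11^1)

11^55 = 1890591424712781041871514584574319778449301246603238034051. Using exponentiation by squaring, this requires 9 multiplications. The key idea: if the exponent is even, square the half-power; if odd, multiply by the base once.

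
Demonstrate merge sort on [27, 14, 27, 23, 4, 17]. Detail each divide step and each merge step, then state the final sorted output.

Merge sort trace:

Split: [27, 14, 27, 23, 4, 17] -> [27, 14, 27] and [23, 4, 17]
  Split: [27, 14, 27] -> [27] and [14, 27]
    Split: [14, 27] -> [14] and [27]
    Merge: [14] + [27] -> [14, 27]
  Merge: [27] + [14, 27] -> [14, 27, 27]
  Split: [23, 4, 17] -> [23] and [4, 17]
    Split: [4, 17] -> [4] and [17]
    Merge: [4] + [17] -> [4, 17]
  Merge: [23] + [4, 17] -> [4, 17, 23]
Merge: [14, 27, 27] + [4, 17, 23] -> [4, 14, 17, 23, 27, 27]

Final sorted array: [4, 14, 17, 23, 27, 27]

The merge sort proceeds by recursively splitting the array and merging sorted halves.
After all merges, the sorted array is [4, 14, 17, 23, 27, 27].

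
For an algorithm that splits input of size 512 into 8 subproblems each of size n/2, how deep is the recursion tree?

For divide and conquer with division factor 2:

Problem sizes at each level:
Level 0: 512
Level 1: 256
Level 2: 128
Level 3: 64
Level 4: 32
Level 5: 16
Level 6: 8
Level 7: 4
Level 8: 2
Level 9: 1

The root is level 0 and the size-1 base case is level 9 (the tree spans levels 0 through 9, i.e. 10 levels counting the root), so the depth is the number of divisions: log_2(512) = 9

The recursion tree depth is log_2(512) = 9. At each level, the problem size is divided by 2, so it takes 9 divisions to reduce to a base case of size 1. The algorithm makes 8 recursive calls at each level.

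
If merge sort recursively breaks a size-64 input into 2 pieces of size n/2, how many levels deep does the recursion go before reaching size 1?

For divide and conquer with division factor 2:

Problem sizes at each level:
Level 0: 64
Level 1: 32
Level 2: 16
Level 3: 8
Level 4: 4
Level 5: 2
Level 6: 1

The root is level 0 and the size-1 base case is level 6 (the tree spans levels 0 through 6, i.e. 7 levels counting the root), so the depth is the number of divisions: log_2(64) = 6

The recursion tree depth is log_2(64) = 6. At each level, the problem size is divided by 2, so it takes 6 divisions to reduce to a base case of size 1. The algorithm makes 2 recursive calls at each level.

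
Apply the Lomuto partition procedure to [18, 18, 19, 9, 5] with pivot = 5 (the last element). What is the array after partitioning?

Lomuto partition with pivot = 5:

Initial array: [18, 18, 19, 9, 5]

arr[0]=18 > 5: no swap
arr[1]=18 > 5: no swap
arr[2]=19 > 5: no swap
arr[3]=9 > 5: no swap

Place pivot at position 0: [5, 18, 19, 9, 18]
Pivot position: 0

After partitioning with pivot 5, the array becomes [5, 18, 19, 9, 18]. The pivot is placed at index 0. All elements to the left of the pivot are <= 5, and all elements to the right are > 5.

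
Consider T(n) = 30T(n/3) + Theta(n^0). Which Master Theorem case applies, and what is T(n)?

Master Theorem for T(n) = 30T(n/3) + O(n^0):

a = 30, b = 3, c = 0
log_b(a) = log_3(30) = 3.0959

Case 1: c = 0 < log_3(30) = 3.0959
T(n) = O(n^(log_3 30))

For T(n) = 30T(n/3) + O(n^0): log_3(30) = 3.0959. This is Case 1 of the Master Theorem (c < log_b(a), work dominated by leaves), giving O(n^(log_3 30)).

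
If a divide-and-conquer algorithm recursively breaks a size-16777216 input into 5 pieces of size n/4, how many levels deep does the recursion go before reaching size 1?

For divide and conquer with division factor 4:

Problem sizes at each level:
Level 0: 16777216
Level 1: 4194304
Level 2: 1048576
Level 3: 262144
Level 4: 65536
Level 5: 16384
Level 6: 4096
Level 7: 1024
Level 8: 256
Level 9: 64
Level 10: 16
Level 11: 4
Level 12: 1

The root is level 0 and the size-1 base case is level 12 (the tree spans levels 0 through 12, i.e. 13 levels counting the root), so the depth is the number of divisions: log_4(16777216) = 12

The recursion tree depth is log_4(16777216) = 12. At each level, the problem size is divided by 4, so it takes 12 divisions to reduce to a base case of size 1. The algorithm makes 5 recursive calls at each level.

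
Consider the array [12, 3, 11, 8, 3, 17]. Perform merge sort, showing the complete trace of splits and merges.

Merge sort trace:

Split: [12, 3, 11, 8, 3, 17] -> [12, 3, 11] and [8, 3, 17]
  Split: [12, 3, 11] -> [12] and [3, 11]
    Split: [3, 11] -> [3] and [11]
    Merge: [3] + [11] -> [3, 11]
  Merge: [12] + [3, 11] -> [3, 11, 12]
  Split: [8, 3, 17] -> [8] and [3, 17]
    Split: [3, 17] -> [3] and [17]
    Merge: [3] + [17] -> [3, 17]
  Merge: [8] + [3, 17] -> [3, 8, 17]
Merge: [3, 11, 12] + [3, 8, 17] -> [3, 3, 8, 11, 12, 17]

Final sorted array: [3, 3, 8, 11, 12, 17]

The merge sort proceeds by recursively splitting the array and merging sorted halves.
After all merges, the sorted array is [3, 3, 8, 11, 12, 17].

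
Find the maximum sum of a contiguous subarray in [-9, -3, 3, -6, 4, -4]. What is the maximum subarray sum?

Using Kadane's algorithm on [-9, -3, 3, -6, 4, -4]:

Scanning through the array:
Position 1 (value -3): max_ending_here = -3, max_so_far = -3
Position 2 (value 3): max_ending_here = 3, max_so_far = 3
Position 3 (value -6): max_ending_here = -3, max_so_far = 3
Position 4 (value 4): max_ending_here = 4, max_so_far = 4
Position 5 (value -4): max_ending_here = 0, max_so_far = 4

Maximum subarray: [4]
Maximum sum: 4

The maximum subarray is [4] with sum 4. This subarray runs from index 4 to index 4.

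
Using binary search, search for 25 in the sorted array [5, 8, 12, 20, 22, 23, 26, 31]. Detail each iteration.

Binary search for 25 in [5, 8, 12, 20, 22, 23, 26, 31]:

lo=0, hi=7, mid=3, arr[mid]=20 -> 20 < 25, search right half
lo=4, hi=7, mid=5, arr[mid]=23 -> 23 < 25, search right half
lo=6, hi=7, mid=6, arr[mid]=26 -> 26 > 25, search left half
lo=6 > hi=5, target 25 not found

Binary search determines that 25 is not in the array after 3 comparisons. The search space was exhausted without finding the target.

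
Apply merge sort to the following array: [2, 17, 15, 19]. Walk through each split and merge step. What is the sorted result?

Merge sort trace:

Split: [2, 17, 15, 19] -> [2, 17] and [15, 19]
  Split: [2, 17] -> [2] and [17]
  Merge: [2] + [17] -> [2, 17]
  Split: [15, 19] -> [15] and [19]
  Merge: [15] + [19] -> [15, 19]
Merge: [2, 17] + [15, 19] -> [2, 15, 17, 19]

Final sorted array: [2, 15, 17, 19]

The merge sort proceeds by recursively splitting the array and merging sorted halves.
After all merges, the sorted array is [2, 15, 17, 19].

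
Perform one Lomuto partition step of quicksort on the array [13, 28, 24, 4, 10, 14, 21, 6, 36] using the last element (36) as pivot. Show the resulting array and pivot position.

Lomuto partition with pivot = 36:

Initial array: [13, 28, 24, 4, 10, 14, 21, 6, 36]

arr[0]=13 <= 36: swap with position 0, array becomes [13, 28, 24, 4, 10, 14, 21, 6, 36]
arr[1]=28 <= 36: swap with position 1, array becomes [13, 28, 24, 4, 10, 14, 21, 6, 36]
arr[2]=24 <= 36: swap with position 2, array becomes [13, 28, 24, 4, 10, 14, 21, 6, 36]
arr[3]=4 <= 36: swap with position 3, array becomes [13, 28, 24, 4, 10, 14, 21, 6, 36]
arr[4]=10 <= 36: swap with position 4, array becomes [13, 28, 24, 4, 10, 14, 21, 6, 36]
arr[5]=14 <= 36: swap with position 5, array becomes [13, 28, 24, 4, 10, 14, 21, 6, 36]
arr[6]=21 <= 36: swap with position 6, array becomes [13, 28, 24, 4, 10, 14, 21, 6, 36]
arr[7]=6 <= 36: swap with position 7, array becomes [13, 28, 24, 4, 10, 14, 21, 6, 36]

Place pivot at position 8: [13, 28, 24, 4, 10, 14, 21, 6, 36]
Pivot position: 8

After partitioning with pivot 36, the array becomes [13, 28, 24, 4, 10, 14, 21, 6, 36]. The pivot is placed at index 8. All elements to the left of the pivot are <= 36, and all elements to the right are > 36.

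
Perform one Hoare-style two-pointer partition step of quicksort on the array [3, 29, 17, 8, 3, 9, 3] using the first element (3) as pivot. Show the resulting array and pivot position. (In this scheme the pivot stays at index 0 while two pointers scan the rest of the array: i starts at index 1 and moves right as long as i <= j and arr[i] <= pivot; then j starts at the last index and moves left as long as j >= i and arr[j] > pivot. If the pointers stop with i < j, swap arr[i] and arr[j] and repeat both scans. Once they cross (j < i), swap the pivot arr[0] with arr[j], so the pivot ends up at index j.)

Hoare-style two-pointer partition with pivot = 3:

Initial array: [3, 29, 17, 8, 3, 9, 3]

Pointers start at i = 1, j = 6.
i stops at index 1 (arr[1]=29 > 3), j stops at index 6 (arr[6]=3 <= 3): swap arr[1] and arr[6], array becomes [3, 3, 17, 8, 3, 9, 29]
i stops at index 2 (arr[2]=17 > 3), j stops at index 4 (arr[4]=3 <= 3): swap arr[2] and arr[4], array becomes [3, 3, 3, 8, 17, 9, 29]
i ends at 3, j ends at 2: the pointers have crossed (j < i), so scanning stops.

Swap pivot arr[0] with arr[2] to place pivot at position 2: [3, 3, 3, 8, 17, 9, 29]
Pivot position: 2

After partitioning with pivot 3, the array becomes [3, 3, 3, 8, 17, 9, 29]. The pivot is placed at index 2. All elements to the left of the pivot are <= 3, and all elements to the right are > 3.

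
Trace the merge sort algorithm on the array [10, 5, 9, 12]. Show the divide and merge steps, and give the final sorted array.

Merge sort trace:

Split: [10, 5, 9, 12] -> [10, 5] and [9, 12]
  Split: [10, 5] -> [10] and [5]
  Merge: [10] + [5] -> [5, 10]
  Split: [9, 12] -> [9] and [12]
  Merge: [9] + [12] -> [9, 12]
Merge: [5, 10] + [9, 12] -> [5, 9, 10, 12]

Final sorted array: [5, 9, 10, 12]

The merge sort proceeds by recursively splitting the array and merging sorted halves.
After all merges, the sorted array is [5, 9, 10, 12].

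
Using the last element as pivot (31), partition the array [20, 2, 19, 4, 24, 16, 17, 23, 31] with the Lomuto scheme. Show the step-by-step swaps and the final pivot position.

Lomuto partition with pivot = 31:

Initial array: [20, 2, 19, 4, 24, 16, 17, 23, 31]

arr[0]=20 <= 31: swap with position 0, array becomes [20, 2, 19, 4, 24, 16, 17, 23, 31]
arr[1]=2 <= 31: swap with position 1, array becomes [20, 2, 19, 4, 24, 16, 17, 23, 31]
arr[2]=19 <= 31: swap with position 2, array becomes [20, 2, 19, 4, 24, 16, 17, 23, 31]
arr[3]=4 <= 31: swap with position 3, array becomes [20, 2, 19, 4, 24, 16, 17, 23, 31]
arr[4]=24 <= 31: swap with position 4, array becomes [20, 2, 19, 4, 24, 16, 17, 23, 31]
arr[5]=16 <= 31: swap with position 5, array becomes [20, 2, 19, 4, 24, 16, 17, 23, 31]
arr[6]=17 <= 31: swap with position 6, array becomes [20, 2, 19, 4, 24, 16, 17, 23, 31]
arr[7]=23 <= 31: swap with position 7, array becomes [20, 2, 19, 4, 24, 16, 17, 23, 31]

Place pivot at position 8: [20, 2, 19, 4, 24, 16, 17, 23, 31]
Pivot position: 8

After partitioning with pivot 31, the array becomes [20, 2, 19, 4, 24, 16, 17, 23, 31]. The pivot is placed at index 8. All elements to the left of the pivot are <= 31, and all elements to the right are > 31.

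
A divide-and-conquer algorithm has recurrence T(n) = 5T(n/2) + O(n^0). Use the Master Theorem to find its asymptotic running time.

Master Theorem for T(n) = 5T(n/2) + O(n^0):

a = 5, b = 2, c = 0
log_b(a) = log_2(5) = 2.3219

Case 1: c = 0 < log_2(5) = 2.3219
T(n) = O(n^(log_2 5))

For T(n) = 5T(n/2) + O(n^0): log_2(5) = 2.3219. This is Case 1 of the Master Theorem (c < log_b(a), work dominated by leaves), giving O(n^(log_2 5)).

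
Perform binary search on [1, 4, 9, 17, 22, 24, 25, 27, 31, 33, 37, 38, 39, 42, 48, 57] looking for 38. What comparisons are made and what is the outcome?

Binary search for 38 in [1, 4, 9, 17, 22, 24, 25, 27, 31, 33, 37, 38, 39, 42, 48, 57]:

lo=0, hi=15, mid=7, arr[mid]=27 -> 27 < 38, search right half
lo=8, hi=15, mid=11, arr[mid]=38 -> Found target at index 11!

Binary search finds 38 at index 11 after 2 comparisons. The search repeatedly halves the search space by comparing with the middle element.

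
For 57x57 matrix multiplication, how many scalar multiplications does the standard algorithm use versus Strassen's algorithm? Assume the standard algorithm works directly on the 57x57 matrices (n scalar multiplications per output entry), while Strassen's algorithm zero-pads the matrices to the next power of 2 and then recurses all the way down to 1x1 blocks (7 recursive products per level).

Matrix multiplication for 57x57 matrices:

Strassen's algorithm requires power-of-2 dimensions. Pad 57x57 to 64x64 (next power of 2).

Standard algorithm: 57^3 = 185193 multiplications
Strassen's algorithm: 7^(log2(64)) = 7^6 = 117649 multiplications
Savings: 185193 - 117649 = 67544 multiplications

Standard: 185193 multiplications (57^3). Strassen: 117649 multiplications (7^6, after padding to 64x64). Strassen reduces 8 recursive multiplications to 7 at each level.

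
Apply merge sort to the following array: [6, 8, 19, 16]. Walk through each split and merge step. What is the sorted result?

Merge sort trace:

Split: [6, 8, 19, 16] -> [6, 8] and [19, 16]
  Split: [6, 8] -> [6] and [8]
  Merge: [6] + [8] -> [6, 8]
  Split: [19, 16] -> [19] and [16]
  Merge: [19] + [16] -> [16, 19]
Merge: [6, 8] + [16, 19] -> [6, 8, 16, 19]

Final sorted array: [6, 8, 16, 19]

The merge sort proceeds by recursively splitting the array and merging sorted halves.
After all merges, the sorted array is [6, 8, 16, 19].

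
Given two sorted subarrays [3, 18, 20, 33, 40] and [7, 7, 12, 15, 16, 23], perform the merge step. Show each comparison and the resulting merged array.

Merging process:

Compare 3 vs 7: take 3 from left. Merged: [3]
Compare 18 vs 7: take 7 from right. Merged: [3, 7]
Compare 18 vs 7: take 7 from right. Merged: [3, 7, 7]
Compare 18 vs 12: take 12 from right. Merged: [3, 7, 7, 12]
Compare 18 vs 15: take 15 from right. Merged: [3, 7, 7, 12, 15]
Compare 18 vs 16: take 16 from right. Merged: [3, 7, 7, 12, 15, 16]
Compare 18 vs 23: take 18 from left. Merged: [3, 7, 7, 12, 15, 16, 18]
Compare 20 vs 23: take 20 from left. Merged: [3, 7, 7, 12, 15, 16, 18, 20]
Compare 33 vs 23: take 23 from right. Merged: [3, 7, 7, 12, 15, 16, 18, 20, 23]
Append remaining from left: [33, 40]. Merged: [3, 7, 7, 12, 15, 16, 18, 20, 23, 33, 40]

Final merged array: [3, 7, 7, 12, 15, 16, 18, 20, 23, 33, 40]
Total comparisons: 9

The merged array is [3, 7, 7, 12, 15, 16, 18, 20, 23, 33, 40], requiring 9 comparisons. The merge step runs in O(n) time where n is the total number of elements.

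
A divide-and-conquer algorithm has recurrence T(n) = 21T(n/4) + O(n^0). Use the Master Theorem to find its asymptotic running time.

Master Theorem for T(n) = 21T(n/4) + O(n^0):

a = 21, b = 4, c = 0
log_b(a) = log_4(21) = 2.1962

Case 1: c = 0 < log_4(21) = 2.1962
T(n) = O(n^(log_4 21))

For T(n) = 21T(n/4) + O(n^0): log_4(21) = 2.1962. This is Case 1 of the Master Theorem (c < log_b(a), work dominated by leaves), giving O(n^(log_4 21)).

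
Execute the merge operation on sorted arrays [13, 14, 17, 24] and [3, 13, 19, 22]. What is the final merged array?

Merging process:

Compare 13 vs 3: take 3 from right. Merged: [3]
Compare 13 vs 13: take 13 from left. Merged: [3, 13]
Compare 14 vs 13: take 13 from right. Merged: [3, 13, 13]
Compare 14 vs 19: take 14 from left. Merged: [3, 13, 13, 14]
Compare 17 vs 19: take 17 from left. Merged: [3, 13, 13, 14, 17]
Compare 24 vs 19: take 19 from right. Merged: [3, 13, 13, 14, 17, 19]
Compare 24 vs 22: take 22 from right. Merged: [3, 13, 13, 14, 17, 19, 22]
Append remaining from left: [24]. Merged: [3, 13, 13, 14, 17, 19, 22, 24]

Final merged array: [3, 13, 13, 14, 17, 19, 22, 24]
Total comparisons: 7

The merged array is [3, 13, 13, 14, 17, 19, 22, 24], requiring 7 comparisons. The merge step runs in O(n) time where n is the total number of elements.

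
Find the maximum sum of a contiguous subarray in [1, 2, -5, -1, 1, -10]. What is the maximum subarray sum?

Using Kadane's algorithm on [1, 2, -5, -1, 1, -10]:

Scanning through the array:
Position 1 (value 2): max_ending_here = 3, max_so_far = 3
Position 2 (value -5): max_ending_here = -2, max_so_far = 3
Position 3 (value -1): max_ending_here = -1, max_so_far = 3
Position 4 (value 1): max_ending_here = 1, max_so_far = 3
Position 5 (value -10): max_ending_here = -9, max_so_far = 3

Maximum subarray: [1, 2]
Maximum sum: 3

The maximum subarray is [1, 2] with sum 3. This subarray runs from index 0 to index 1.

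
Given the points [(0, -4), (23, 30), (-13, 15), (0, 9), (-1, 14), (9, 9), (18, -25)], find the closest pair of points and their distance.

Computing all pairwise distances among 7 points:

d((0, -4), (23, 30)) = 41.0488
d((0, -4), (-13, 15)) = 23.0217
d((0, -4), (0, 9)) = 13.0
d((0, -4), (-1, 14)) = 18.0278
d((0, -4), (9, 9)) = 15.8114
d((0, -4), (18, -25)) = 27.6586
d((23, 30), (-13, 15)) = 39.0
d((23, 30), (0, 9)) = 31.1448
d((23, 30), (-1, 14)) = 28.8444
d((23, 30), (9, 9)) = 25.2389
d((23, 30), (18, -25)) = 55.2268
d((-13, 15), (0, 9)) = 14.3178
d((-13, 15), (-1, 14)) = 12.0416
d((-13, 15), (9, 9)) = 22.8035
d((-13, 15), (18, -25)) = 50.6063
d((0, 9), (-1, 14)) = 5.099 <-- minimum
d((0, 9), (9, 9)) = 9.0
d((0, 9), (18, -25)) = 38.4708
d((-1, 14), (9, 9)) = 11.1803
d((-1, 14), (18, -25)) = 43.382
d((9, 9), (18, -25)) = 35.171

Closest pair: (0, 9) and (-1, 14) with distance 5.099

The closest pair is (0, 9) and (-1, 14) with Euclidean distance 5.099. For 7 points, brute-force pairwise comparison is shown above. For large n, the divide-and-conquer algorithm (sort by x, recurse on halves, check the dividing strip) achieves O(n log n).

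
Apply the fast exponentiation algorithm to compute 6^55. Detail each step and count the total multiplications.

Computing 6^55 by squaring (build up from 6^1; each line after the first costs one multiplication):

6^1 = 6
6^2 = (6^1)^2 = 6^2 = 36
6^3 = 6 * 6^2 = 6 * 36 = 216
6^6 = (6^3)^2 = 216^2 = 46656
6^12 = (6^6)^2 = 46656^2 = 2176782336
6^13 = 6 * 6^12 = 6 * 2176782336 = 13060694016
6^26 = (6^13)^2 = 13060694016^2 = 170581728179578208256
6^27 = 6 * 6^26 = 6 * 170581728179578208256 = 1023490369077469249536
6^54 = (6^27)^2 = 1023490369077469249536^2 = 1047532535594334222593508922191671036215296
6^55 = 6 * 6^54 = 6 * 1047532535594334222593508922191671036215296 = 6285195213566005335561053533150026217291776

Result: 6285195213566005335561053533150026217291776
Multiplications needed: 9 (9 lines after 6^1)

6^55 = 6285195213566005335561053533150026217291776. Using exponentiation by squaring, this requires 9 multiplications. The key idea: if the exponent is even, square the half-power; if odd, multiply by the base once.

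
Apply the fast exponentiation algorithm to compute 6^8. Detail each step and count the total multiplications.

Computing 6^8 by squaring (build up from 6^1; each line after the first costs one multiplication):

6^1 = 6
6^2 = (6^1)^2 = 6^2 = 36
6^4 = (6^2)^2 = 36^2 = 1296
6^8 = (6^4)^2 = 1296^2 = 1679616

Result: 1679616
Multiplications needed: 3 (3 lines after 6^1)

6^8 = 1679616. Using exponentiation by squaring, this requires 3 multiplications. The key idea: if the exponent is even, square the half-power; if odd, multiply by the base once.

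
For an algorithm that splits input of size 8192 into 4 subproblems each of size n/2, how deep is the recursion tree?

For divide and conquer with division factor 2:

Problem sizes at each level:
Level 0: 8192
Level 1: 4096
Level 2: 2048
Level 3: 1024
Level 4: 512
Level 5: 256
Level 6: 128
Level 7: 64
Level 8: 32
Level 9: 16
Level 10: 8
Level 11: 4
Level 12: 2
Level 13: 1

The root is level 0 and the size-1 base case is level 13 (the tree spans levels 0 through 13, i.e. 14 levels counting the root), so the depth is the number of divisions: log_2(8192) = 13

The recursion tree depth is log_2(8192) = 13. At each level, the problem size is divided by 2, so it takes 13 divisions to reduce to a base case of size 1. The algorithm makes 4 recursive calls at each level.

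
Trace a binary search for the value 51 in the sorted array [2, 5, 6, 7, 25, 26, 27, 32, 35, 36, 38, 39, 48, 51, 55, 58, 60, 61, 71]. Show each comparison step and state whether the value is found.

Binary search for 51 in [2, 5, 6, 7, 25, 26, 27, 32, 35, 36, 38, 39, 48, 51, 55, 58, 60, 61, 71]:

lo=0, hi=18, mid=9, arr[mid]=36 -> 36 < 51, search right half
lo=10, hi=18, mid=14, arr[mid]=55 -> 55 > 51, search left half
lo=10, hi=13, mid=11, arr[mid]=39 -> 39 < 51, search right half
lo=12, hi=13, mid=12, arr[mid]=48 -> 48 < 51, search right half
lo=13, hi=13, mid=13, arr[mid]=51 -> Found target at index 13!

Binary search finds 51 at index 13 after 5 comparisons. The search repeatedly halves the search space by comparing with the middle element.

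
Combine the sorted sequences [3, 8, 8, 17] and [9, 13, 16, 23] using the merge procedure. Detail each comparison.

Merging process:

Compare 3 vs 9: take 3 from left. Merged: [3]
Compare 8 vs 9: take 8 from left. Merged: [3, 8]
Compare 8 vs 9: take 8 from left. Merged: [3, 8, 8]
Compare 17 vs 9: take 9 from right. Merged: [3, 8, 8, 9]
Compare 17 vs 13: take 13 from right. Merged: [3, 8, 8, 9, 13]
Compare 17 vs 16: take 16 from right. Merged: [3, 8, 8, 9, 13, 16]
Compare 17 vs 23: take 17 from left. Merged: [3, 8, 8, 9, 13, 16, 17]
Append remaining from right: [23]. Merged: [3, 8, 8, 9, 13, 16, 17, 23]

Final merged array: [3, 8, 8, 9, 13, 16, 17, 23]
Total comparisons: 7

The merged array is [3, 8, 8, 9, 13, 16, 17, 23], requiring 7 comparisons. The merge step runs in O(n) time where n is the total number of elements.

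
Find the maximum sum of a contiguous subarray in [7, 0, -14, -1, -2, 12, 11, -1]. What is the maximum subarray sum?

Using Kadane's algorithm on [7, 0, -14, -1, -2, 12, 11, -1]:

Scanning through the array:
Position 1 (value 0): max_ending_here = 7, max_so_far = 7
Position 2 (value -14): max_ending_here = -7, max_so_far = 7
Position 3 (value -1): max_ending_here = -1, max_so_far = 7
Position 4 (value -2): max_ending_here = -2, max_so_far = 7
Position 5 (value 12): max_ending_here = 12, max_so_far = 12
Position 6 (value 11): max_ending_here = 23, max_so_far = 23
Position 7 (value -1): max_ending_here = 22, max_so_far = 23

Maximum subarray: [12, 11]
Maximum sum: 23

The maximum subarray is [12, 11] with sum 23. This subarray runs from index 5 to index 6.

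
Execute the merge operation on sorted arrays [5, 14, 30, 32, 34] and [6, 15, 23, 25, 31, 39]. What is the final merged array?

Merging process:

Compare 5 vs 6: take 5 from left. Merged: [5]
Compare 14 vs 6: take 6 from right. Merged: [5, 6]
Compare 14 vs 15: take 14 from left. Merged: [5, 6, 14]
Compare 30 vs 15: take 15 from right. Merged: [5, 6, 14, 15]
Compare 30 vs 23: take 23 from right. Merged: [5, 6, 14, 15, 23]
Compare 30 vs 25: take 25 from right. Merged: [5, 6, 14, 15, 23, 25]
Compare 30 vs 31: take 30 from left. Merged: [5, 6, 14, 15, 23, 25, 30]
Compare 32 vs 31: take 31 from right. Merged: [5, 6, 14, 15, 23, 25, 30, 31]
Compare 32 vs 39: take 32 from left. Merged: [5, 6, 14, 15, 23, 25, 30, 31, 32]
Compare 34 vs 39: take 34 from left. Merged: [5, 6, 14, 15, 23, 25, 30, 31, 32, 34]
Append remaining from right: [39]. Merged: [5, 6, 14, 15, 23, 25, 30, 31, 32, 34, 39]

Final merged array: [5, 6, 14, 15, 23, 25, 30, 31, 32, 34, 39]
Total comparisons: 10

The merged array is [5, 6, 14, 15, 23, 25, 30, 31, 32, 34, 39], requiring 10 comparisons. The merge step runs in O(n) time where n is the total number of elements.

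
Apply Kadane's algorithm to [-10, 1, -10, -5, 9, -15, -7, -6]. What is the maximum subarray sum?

Using Kadane's algorithm on [-10, 1, -10, -5, 9, -15, -7, -6]:

Scanning through the array:
Position 1 (value 1): max_ending_here = 1, max_so_far = 1
Position 2 (value -10): max_ending_here = -9, max_so_far = 1
Position 3 (value -5): max_ending_here = -5, max_so_far = 1
Position 4 (value 9): max_ending_here = 9, max_so_far = 9
Position 5 (value -15): max_ending_here = -6, max_so_far = 9
Position 6 (value -7): max_ending_here = -7, max_so_far = 9
Position 7 (value -6): max_ending_here = -6, max_so_far = 9

Maximum subarray: [9]
Maximum sum: 9

The maximum subarray is [9] with sum 9. This subarray runs from index 4 to index 4.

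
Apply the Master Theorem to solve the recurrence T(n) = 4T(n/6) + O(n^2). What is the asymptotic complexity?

Master Theorem for T(n) = 4T(n/6) + O(n^2):

a = 4, b = 6, c = 2
log_b(a) = log_6(4) = 0.7737

Case 3: c = 2 > log_6(4) = 0.7737
T(n) = O(n^2) = O(n^2)

For T(n) = 4T(n/6) + O(n^2): log_6(4) = 0.7737. This is Case 3 of the Master Theorem (c > log_b(a), work dominated by root), giving O(n^2).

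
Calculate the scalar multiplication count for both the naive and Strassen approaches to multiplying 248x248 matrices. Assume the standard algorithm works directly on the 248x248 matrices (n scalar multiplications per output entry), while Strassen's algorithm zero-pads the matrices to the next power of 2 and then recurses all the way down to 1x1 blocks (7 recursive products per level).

Matrix multiplication for 248x248 matrices:

Strassen's algorithm requires power-of-2 dimensions. Pad 248x248 to 256x256 (next power of 2).

Standard algorithm: 248^3 = 15252992 multiplications
Strassen's algorithm: 7^(log2(256)) = 7^8 = 5764801 multiplications
Savings: 15252992 - 5764801 = 9488191 multiplications

Standard: 15252992 multiplications (248^3). Strassen: 5764801 multiplications (7^8, after padding to 256x256). Strassen reduces 8 recursive multiplications to 7 at each level.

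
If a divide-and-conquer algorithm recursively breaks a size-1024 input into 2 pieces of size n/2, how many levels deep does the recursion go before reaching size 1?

For divide and conquer with division factor 2:

Problem sizes at each level:
Level 0: 1024
Level 1: 512
Level 2: 256
Level 3: 128
Level 4: 64
Level 5: 32
Level 6: 16
Level 7: 8
Level 8: 4
Level 9: 2
Level 10: 1

The root is level 0 and the size-1 base case is level 10 (the tree spans levels 0 through 10, i.e. 11 levels counting the root), so the depth is the number of divisions: log_2(1024) = 10

The recursion tree depth is log_2(1024) = 10. At each level, the problem size is divided by 2, so it takes 10 divisions to reduce to a base case of size 1. The algorithm makes 2 recursive calls at each level.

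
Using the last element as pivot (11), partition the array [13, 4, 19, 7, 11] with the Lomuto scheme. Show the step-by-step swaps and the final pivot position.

Lomuto partition with pivot = 11:

Initial array: [13, 4, 19, 7, 11]

arr[0]=13 > 11: no swap
arr[1]=4 <= 11: swap with position 0, array becomes [4, 13, 19, 7, 11]
arr[2]=19 > 11: no swap
arr[3]=7 <= 11: swap with position 1, array becomes [4, 7, 19, 13, 11]

Place pivot at position 2: [4, 7, 11, 13, 19]
Pivot position: 2

After partitioning with pivot 11, the array becomes [4, 7, 11, 13, 19]. The pivot is placed at index 2. All elements to the left of the pivot are <= 11, and all elements to the right are > 11.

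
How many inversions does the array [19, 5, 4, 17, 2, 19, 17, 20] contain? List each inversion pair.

Finding inversions in [19, 5, 4, 17, 2, 19, 17, 20]:

(0, 1): arr[0]=19 > arr[1]=5
(0, 2): arr[0]=19 > arr[2]=4
(0, 3): arr[0]=19 > arr[3]=17
(0, 4): arr[0]=19 > arr[4]=2
(0, 6): arr[0]=19 > arr[6]=17
(1, 2): arr[1]=5 > arr[2]=4
(1, 4): arr[1]=5 > arr[4]=2
(2, 4): arr[2]=4 > arr[4]=2
(3, 4): arr[3]=17 > arr[4]=2
(5, 6): arr[5]=19 > arr[6]=17

Total inversions: 10

The array has 10 inversion(s): (0,1), (0,2), (0,3), (0,4), (0,6), (1,2), (1,4), (2,4), (3,4), (5,6). Each pair (i,j) satisfies i < j and arr[i] > arr[j].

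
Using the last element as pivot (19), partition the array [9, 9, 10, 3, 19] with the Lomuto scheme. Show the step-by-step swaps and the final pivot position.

Lomuto partition with pivot = 19:

Initial array: [9, 9, 10, 3, 19]

arr[0]=9 <= 19: swap with position 0, array becomes [9, 9, 10, 3, 19]
arr[1]=9 <= 19: swap with position 1, array becomes [9, 9, 10, 3, 19]
arr[2]=10 <= 19: swap with position 2, array becomes [9, 9, 10, 3, 19]
arr[3]=3 <= 19: swap with position 3, array becomes [9, 9, 10, 3, 19]

Place pivot at position 4: [9, 9, 10, 3, 19]
Pivot position: 4

After partitioning with pivot 19, the array becomes [9, 9, 10, 3, 19]. The pivot is placed at index 4. All elements to the left of the pivot are <= 19, and all elements to the right are > 19.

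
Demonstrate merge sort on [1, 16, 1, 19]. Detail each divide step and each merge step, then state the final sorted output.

Merge sort trace:

Split: [1, 16, 1, 19] -> [1, 16] and [1, 19]
  Split: [1, 16] -> [1] and [16]
  Merge: [1] + [16] -> [1, 16]
  Split: [1, 19] -> [1] and [19]
  Merge: [1] + [19] -> [1, 19]
Merge: [1, 16] + [1, 19] -> [1, 1, 16, 19]

Final sorted array: [1, 1, 16, 19]

The merge sort proceeds by recursively splitting the array and merging sorted halves.
After all merges, the sorted array is [1, 1, 16, 19].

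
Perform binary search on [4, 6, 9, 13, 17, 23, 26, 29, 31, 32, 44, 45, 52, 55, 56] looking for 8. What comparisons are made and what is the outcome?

Binary search for 8 in [4, 6, 9, 13, 17, 23, 26, 29, 31, 32, 44, 45, 52, 55, 56]:

lo=0, hi=14, mid=7, arr[mid]=29 -> 29 > 8, search left half
lo=0, hi=6, mid=3, arr[mid]=13 -> 13 > 8, search left half
lo=0, hi=2, mid=1, arr[mid]=6 -> 6 < 8, search right half
lo=2, hi=2, mid=2, arr[mid]=9 -> 9 > 8, search left half
lo=2 > hi=1, target 8 not found

Binary search determines that 8 is not in the array after 4 comparisons. The search space was exhausted without finding the target.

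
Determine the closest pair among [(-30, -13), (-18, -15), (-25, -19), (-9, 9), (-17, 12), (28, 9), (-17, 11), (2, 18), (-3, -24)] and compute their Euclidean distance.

Computing all pairwise distances among 9 points:

d((-30, -13), (-18, -15)) = 12.1655
d((-30, -13), (-25, -19)) = 7.8102
d((-30, -13), (-9, 9)) = 30.4138
d((-30, -13), (-17, 12)) = 28.178
d((-30, -13), (28, 9)) = 62.0322
d((-30, -13), (-17, 11)) = 27.2947
d((-30, -13), (2, 18)) = 44.5533
d((-30, -13), (-3, -24)) = 29.1548
d((-18, -15), (-25, -19)) = 8.0623
d((-18, -15), (-9, 9)) = 25.632
d((-18, -15), (-17, 12)) = 27.0185
d((-18, -15), (28, 9)) = 51.8845
d((-18, -15), (-17, 11)) = 26.0192
d((-18, -15), (2, 18)) = 38.5876
d((-18, -15), (-3, -24)) = 17.4929
d((-25, -19), (-9, 9)) = 32.249
d((-25, -19), (-17, 12)) = 32.0156
d((-25, -19), (28, 9)) = 59.9416
d((-25, -19), (-17, 11)) = 31.0483
d((-25, -19), (2, 18)) = 45.8039
d((-25, -19), (-3, -24)) = 22.561
d((-9, 9), (-17, 12)) = 8.544
d((-9, 9), (28, 9)) = 37.0
d((-9, 9), (-17, 11)) = 8.2462
d((-9, 9), (2, 18)) = 14.2127
d((-9, 9), (-3, -24)) = 33.541
d((-17, 12), (28, 9)) = 45.0999
d((-17, 12), (-17, 11)) = 1.0 <-- minimum
d((-17, 12), (2, 18)) = 19.9249
d((-17, 12), (-3, -24)) = 38.6264
d((28, 9), (-17, 11)) = 45.0444
d((28, 9), (2, 18)) = 27.5136
d((28, 9), (-3, -24)) = 45.2769
d((-17, 11), (2, 18)) = 20.2485
d((-17, 11), (-3, -24)) = 37.6962
d((2, 18), (-3, -24)) = 42.2966

Closest pair: (-17, 12) and (-17, 11) with distance 1.0

The closest pair is (-17, 12) and (-17, 11) with Euclidean distance 1.0. For 9 points, brute-force pairwise comparison is shown above. For large n, the divide-and-conquer algorithm (sort by x, recurse on halves, check the dividing strip) achieves O(n log n).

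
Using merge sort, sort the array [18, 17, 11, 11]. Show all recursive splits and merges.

Merge sort trace:

Split: [18, 17, 11, 11] -> [18, 17] and [11, 11]
  Split: [18, 17] -> [18] and [17]
  Merge: [18] + [17] -> [17, 18]
  Split: [11, 11] -> [11] and [11]
  Merge: [11] + [11] -> [11, 11]
Merge: [17, 18] + [11, 11] -> [11, 11, 17, 18]

Final sorted array: [11, 11, 17, 18]

The merge sort proceeds by recursively splitting the array and merging sorted halves.
After all merges, the sorted array is [11, 11, 17, 18].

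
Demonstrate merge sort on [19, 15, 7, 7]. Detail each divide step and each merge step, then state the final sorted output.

Merge sort trace:

Split: [19, 15, 7, 7] -> [19, 15] and [7, 7]
  Split: [19, 15] -> [19] and [15]
  Merge: [19] + [15] -> [15, 19]
  Split: [7, 7] -> [7] and [7]
  Merge: [7] + [7] -> [7, 7]
Merge: [15, 19] + [7, 7] -> [7, 7, 15, 19]

Final sorted array: [7, 7, 15, 19]

The merge sort proceeds by recursively splitting the array and merging sorted halves.
After all merges, the sorted array is [7, 7, 15, 19].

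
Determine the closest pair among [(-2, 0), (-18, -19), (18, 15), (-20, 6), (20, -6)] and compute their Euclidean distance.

Computing all pairwise distances among 5 points:

d((-2, 0), (-18, -19)) = 24.8395
d((-2, 0), (18, 15)) = 25.0
d((-2, 0), (-20, 6)) = 18.9737 <-- minimum
d((-2, 0), (20, -6)) = 22.8035
d((-18, -19), (18, 15)) = 49.5177
d((-18, -19), (-20, 6)) = 25.0799
d((-18, -19), (20, -6)) = 40.1622
d((18, 15), (-20, 6)) = 39.0512
d((18, 15), (20, -6)) = 21.095
d((-20, 6), (20, -6)) = 41.7612

Closest pair: (-2, 0) and (-20, 6) with distance 18.9737

The closest pair is (-2, 0) and (-20, 6) with Euclidean distance 18.9737. For 5 points, brute-force pairwise comparison is shown above. For large n, the divide-and-conquer algorithm (sort by x, recurse on halves, check the dividing strip) achieves O(n log n).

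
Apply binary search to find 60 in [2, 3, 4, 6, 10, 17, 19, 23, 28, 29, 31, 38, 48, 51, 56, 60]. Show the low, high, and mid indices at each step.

Binary search for 60 in [2, 3, 4, 6, 10, 17, 19, 23, 28, 29, 31, 38, 48, 51, 56, 60]:

lo=0, hi=15, mid=7, arr[mid]=23 -> 23 < 60, search right half
lo=8, hi=15, mid=11, arr[mid]=38 -> 38 < 60, search right half
lo=12, hi=15, mid=13, arr[mid]=51 -> 51 < 60, search right half
lo=14, hi=15, mid=14, arr[mid]=56 -> 56 < 60, search right half
lo=15, hi=15, mid=15, arr[mid]=60 -> Found target at index 15!

Binary search finds 60 at index 15 after 5 comparisons. The search repeatedly halves the search space by comparing with the middle element.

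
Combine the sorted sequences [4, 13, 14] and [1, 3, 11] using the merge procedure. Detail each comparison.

Merging process:

Compare 4 vs 1: take 1 from right. Merged: [1]
Compare 4 vs 3: take 3 from right. Merged: [1, 3]
Compare 4 vs 11: take 4 from left. Merged: [1, 3, 4]
Compare 13 vs 11: take 11 from right. Merged: [1, 3, 4, 11]
Append remaining from left: [13, 14]. Merged: [1, 3, 4, 11, 13, 14]

Final merged array: [1, 3, 4, 11, 13, 14]
Total comparisons: 4

The merged array is [1, 3, 4, 11, 13, 14], requiring 4 comparisons. The merge step runs in O(n) time where n is the total number of elements.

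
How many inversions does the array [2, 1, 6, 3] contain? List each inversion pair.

Finding inversions in [2, 1, 6, 3]:

(0, 1): arr[0]=2 > arr[1]=1
(2, 3): arr[2]=6 > arr[3]=3

Total inversions: 2

The array has 2 inversion(s): (0,1), (2,3). Each pair (i,j) satisfies i < j and arr[i] > arr[j].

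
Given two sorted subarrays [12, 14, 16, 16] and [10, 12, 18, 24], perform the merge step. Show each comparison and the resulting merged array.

Merging process:

Compare 12 vs 10: take 10 from right. Merged: [10]
Compare 12 vs 12: take 12 from left. Merged: [10, 12]
Compare 14 vs 12: take 12 from right. Merged: [10, 12, 12]
Compare 14 vs 18: take 14 from left. Merged: [10, 12, 12, 14]
Compare 16 vs 18: take 16 from left. Merged: [10, 12, 12, 14, 16]
Compare 16 vs 18: take 16 from left. Merged: [10, 12, 12, 14, 16, 16]
Append remaining from right: [18, 24]. Merged: [10, 12, 12, 14, 16, 16, 18, 24]

Final merged array: [10, 12, 12, 14, 16, 16, 18, 24]
Total comparisons: 6

The merged array is [10, 12, 12, 14, 16, 16, 18, 24], requiring 6 comparisons. The merge step runs in O(n) time where n is the total number of elements.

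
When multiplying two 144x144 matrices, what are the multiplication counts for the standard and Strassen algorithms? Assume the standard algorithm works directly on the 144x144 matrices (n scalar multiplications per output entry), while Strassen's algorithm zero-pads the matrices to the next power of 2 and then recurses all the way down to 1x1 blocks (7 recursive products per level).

Matrix multiplication for 144x144 matrices:

Strassen's algorithm requires power-of-2 dimensions. Pad 144x144 to 256x256 (next power of 2).

Standard algorithm: 144^3 = 2985984 multiplications
Strassen's algorithm: 7^(log2(256)) = 7^8 = 5764801 multiplications
Difference: 2985984 - 5764801 = -2778817 (Strassen uses MORE here due to padding overhead — for small or just-over-power-of-2 n, padding can outweigh the per-level savings)

Standard: 2985984 multiplications (144^3). Strassen: 5764801 multiplications (7^8, after padding to 256x256). Strassen reduces 8 recursive multiplications to 7 at each level.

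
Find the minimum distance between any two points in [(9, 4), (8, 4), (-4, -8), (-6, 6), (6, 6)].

Computing all pairwise distances among 5 points:

d((9, 4), (8, 4)) = 1.0 <-- minimum
d((9, 4), (-4, -8)) = 17.6918
d((9, 4), (-6, 6)) = 15.1327
d((9, 4), (6, 6)) = 3.6056
d((8, 4), (-4, -8)) = 16.9706
d((8, 4), (-6, 6)) = 14.1421
d((8, 4), (6, 6)) = 2.8284
d((-4, -8), (-6, 6)) = 14.1421
d((-4, -8), (6, 6)) = 17.2047
d((-6, 6), (6, 6)) = 12.0

Closest pair: (9, 4) and (8, 4) with distance 1.0

The closest pair is (9, 4) and (8, 4) with Euclidean distance 1.0. For 5 points, brute-force pairwise comparison is shown above. For large n, the divide-and-conquer algorithm (sort by x, recurse on halves, check the dividing strip) achieves O(n log n).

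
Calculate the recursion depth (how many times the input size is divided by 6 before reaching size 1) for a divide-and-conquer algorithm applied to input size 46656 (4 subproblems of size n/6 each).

For divide and conquer with division factor 6:

Problem sizes at each level:
Level 0: 46656
Level 1: 7776
Level 2: 1296
Level 3: 216
Level 4: 36
Level 5: 6
Level 6: 1

The root is level 0 and the size-1 base case is level 6 (the tree spans levels 0 through 6, i.e. 7 levels counting the root), so the depth is the number of divisions: log_6(46656) = 6

The recursion tree depth is log_6(46656) = 6. At each level, the problem size is divided by 6, so it takes 6 divisions to reduce to a base case of size 1. The algorithm makes 4 recursive calls at each level.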